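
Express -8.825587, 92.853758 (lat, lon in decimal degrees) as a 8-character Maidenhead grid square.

Shift to the Maidenhead origin (180°W, 90°S): lon 272.85376, lat 81.17441.
Field (20°×10°, letters A–R): 272.85376/20 → 13 → N, 81.17441/10 → 8 → I; chars NI.
Square (2°×1°, digits 0–9): 12.85376/2 → 6, 1.17441/1 → 1; chars 61.
Subsquare (5′×2.5′, letters a–x): 0.85376/0.0833333 → 10 → k, 0.17441/0.0416667 → 4 → e; chars ke.
Extended square (30″×15″, digits 0–9): 0.02042/0.00833333 → 2, 0.00775/0.00416667 → 1; chars 21.

NI61ke21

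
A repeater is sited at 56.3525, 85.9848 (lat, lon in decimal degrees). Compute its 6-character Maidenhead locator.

NO26xi

Shift to the Maidenhead origin (180°W, 90°S): lon 265.9848, lat 146.3525.
Field: lon ⌊265.9848/20⌋ = 13 → N; lat ⌊146.3525/10⌋ = 14 → O.
Square: lon ⌊5.9848/2⌋ = 2; lat ⌊6.3525/1⌋ = 6.
Subsquare: lon ⌊1.9848/0.0833333⌋ = 23 → x; lat ⌊0.3525/0.0416667⌋ = 8 → i.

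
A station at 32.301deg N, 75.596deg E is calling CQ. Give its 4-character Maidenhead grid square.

MM72

Shift to the Maidenhead origin (180°W, 90°S): lon 255.60, lat 122.30.
Field (20°×10°, letters A–R): lon ⌊255.60/20⌋ = 12 → M; lat ⌊122.30/10⌋ = 12 → M.
Square (2°×1°, digits 0–9): lon ⌊15.60/2⌋ = 7; lat ⌊2.30/1⌋ = 2.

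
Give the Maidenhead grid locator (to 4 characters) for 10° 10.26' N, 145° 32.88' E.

QK20

Offset from 180°W / 90°S: lon 325.55°, lat 100.17°.
Field: 325.55/20 → 16 → Q, 100.17/10 → 10 → K; chars QK.
Square: 5.55/2 → 2, 0.17/1 → 0; chars 20.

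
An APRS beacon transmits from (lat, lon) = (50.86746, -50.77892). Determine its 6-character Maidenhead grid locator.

Add 180° to longitude and 90° to latitude: 129.2211, 140.8675.
Field (20°×10°, letters A–R): 129.2211/20 → 6 → G, 140.8675/10 → 14 → O; chars GO.
Square (2°×1°, digits 0–9): 9.2211/2 → 4, 0.8675/1 → 0; chars 40.
Subsquare (5′×2.5′, letters a–x): 1.2211/0.0833333 → 14 → o, 0.8675/0.0416667 → 20 → u; chars ou.

GO40ou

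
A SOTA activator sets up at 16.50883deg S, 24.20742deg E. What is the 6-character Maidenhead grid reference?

KH23cl

Offset from 180°W / 90°S: lon 204.2074°, lat 73.4912°.
Field: 204.2074/20 → 10 → K, 73.4912/10 → 7 → H; chars KH.
Square: 4.2074/2 → 2, 3.4912/1 → 3; chars 23.
Subsquare: 0.2074/0.0833333 → 2 → c, 0.4912/0.0416667 → 11 → l; chars cl.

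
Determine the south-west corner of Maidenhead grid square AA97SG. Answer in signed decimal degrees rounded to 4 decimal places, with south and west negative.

-82.7500, -160.5000

Field A=0, A=0: +0·20° lon, +0·10° lat → SW at lon -180°, lat -90°.
Square 9, 7: +9·2° lon, +7·1° lat → SW at lon -162°, lat -83°.
Subsquare s=18, g=6: +18·0.0833333° lon, +6·0.0416667° lat → SW at lon -160.5°, lat -82.75°.
latitude -82.7500, longitude -160.5000.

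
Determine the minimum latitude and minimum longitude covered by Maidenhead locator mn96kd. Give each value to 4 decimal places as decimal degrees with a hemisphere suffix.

46.1250° N, 78.8333° E

Field M=12, N=13: +12·20° lon, +13·10° lat → SW at lon 60°, lat 40°.
Square 9, 6: +9·2° lon, +6·1° lat → SW at lon 78°, lat 46°.
Subsquare k=10, d=3: +10·0.0833333° lon, +3·0.0416667° lat → SW at lon 78.8333°, lat 46.125°.
latitude 46.1250° N, longitude 78.8333° E.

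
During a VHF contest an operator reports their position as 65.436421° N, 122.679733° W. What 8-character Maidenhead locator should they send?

CP85pk84

Shift to the Maidenhead origin (180°W, 90°S): lon 57.32027, lat 155.43642.
Field: lon ⌊57.32027/20⌋ = 2 → C; lat ⌊155.43642/10⌋ = 15 → P.
Square: lon ⌊17.32027/2⌋ = 8; lat ⌊5.43642/1⌋ = 5.
Subsquare: lon ⌊1.32027/0.0833333⌋ = 15 → p; lat ⌊0.43642/0.0416667⌋ = 10 → k.
Extended square: lon ⌊0.07027/0.00833333⌋ = 8; lat ⌊0.01975/0.00416667⌋ = 4.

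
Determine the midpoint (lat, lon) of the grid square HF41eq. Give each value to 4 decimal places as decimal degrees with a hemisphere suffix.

38.3125° S, 31.6250° W

Field H=7, F=5: +7·20° lon, +5·10° lat → SW at lon -40°, lat -40°.
Square 4, 1: +4·2° lon, +1·1° lat → SW at lon -32°, lat -39°.
Subsquare e=4, q=16: +4·0.0833333° lon, +16·0.0416667° lat → SW at lon -31.6667°, lat -38.3333°.
Cell spans 0.0833333° lon × 0.0416667° lat. Centre is SW corner plus half of each.
latitude 38.3125° S, longitude 31.6250° W.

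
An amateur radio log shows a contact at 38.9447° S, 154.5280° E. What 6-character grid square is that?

QF71gb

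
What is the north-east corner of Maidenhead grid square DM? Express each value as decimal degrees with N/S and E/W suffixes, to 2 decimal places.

40.00° N, 100.00° W

Field D=3, M=12: +3·20° lon, +12·10° lat → SW at lon -120°, lat 30°.
Cell spans 20° lon × 10° lat. NE corner is SW corner plus one full cell.
latitude 40.00° N, longitude 100.00° W.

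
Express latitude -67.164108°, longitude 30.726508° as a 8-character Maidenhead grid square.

KC52iu70

Shift to the Maidenhead origin (180°W, 90°S): lon 210.72651, lat 22.83589.
Field: 210.72651/20 → 10 → K, 22.83589/10 → 2 → C; chars KC.
Square: 10.72651/2 → 5, 2.83589/1 → 2; chars 52.
Subsquare: 0.72651/0.0833333 → 8 → i, 0.83589/0.0416667 → 20 → u; chars iu.
Extended square: 0.05984/0.00833333 → 7, 0.00256/0.00416667 → 0; chars 70.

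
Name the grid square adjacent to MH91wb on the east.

MH91xb

Longitude subsquare w = 22; +1 → 23 = x.
The latitude characters are unchanged.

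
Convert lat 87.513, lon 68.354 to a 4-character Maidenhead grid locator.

MR47

Add 180° to longitude and 90° to latitude: 248.35, 177.51.
Field: 248.35/20 → 12 → M, 177.51/10 → 17 → R; chars MR.
Square: 8.35/2 → 4, 7.51/1 → 7; chars 47.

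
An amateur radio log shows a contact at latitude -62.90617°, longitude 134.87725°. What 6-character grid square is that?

Add 180° to longitude and 90° to latitude: 314.8773, 27.0938.
Field: lon ⌊314.8773/20⌋ = 15 → P; lat ⌊27.0938/10⌋ = 2 → C.
Square: lon ⌊14.8773/2⌋ = 7; lat ⌊7.0938/1⌋ = 7.
Subsquare: lon ⌊0.8773/0.0833333⌋ = 10 → k; lat ⌊0.0938/0.0416667⌋ = 2 → c.

PC77kc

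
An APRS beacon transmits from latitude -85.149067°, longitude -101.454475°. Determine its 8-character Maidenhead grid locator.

DA94gu54

Add 180° to longitude and 90° to latitude: 78.54552, 4.85093.
Field: 78.54552/20 → 3 → D, 4.85093/10 → 0 → A; chars DA.
Square: 18.54552/2 → 9, 4.85093/1 → 4; chars 94.
Subsquare: 0.54552/0.0833333 → 6 → g, 0.85093/0.0416667 → 20 → u; chars gu.
Extended square: 0.04552/0.00833333 → 5, 0.01760/0.00416667 → 4; chars 54.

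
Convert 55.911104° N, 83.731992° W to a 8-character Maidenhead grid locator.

EO85dv28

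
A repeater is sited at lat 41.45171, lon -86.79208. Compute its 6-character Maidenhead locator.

Shift to the Maidenhead origin (180°W, 90°S): lon 93.2079, lat 131.4517.
Field (20°×10°, letters A–R): lon ⌊93.2079/20⌋ = 4 → E; lat ⌊131.4517/10⌋ = 13 → N.
Square (2°×1°, digits 0–9): lon ⌊13.2079/2⌋ = 6; lat ⌊1.4517/1⌋ = 1.
Subsquare (5′×2.5′, letters a–x): lon ⌊1.2079/0.0833333⌋ = 14 → o; lat ⌊0.4517/0.0416667⌋ = 10 → k.

EN61ok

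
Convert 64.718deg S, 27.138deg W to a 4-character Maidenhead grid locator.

Add 180° to longitude and 90° to latitude: 152.86, 25.28.
Field: lon ⌊152.86/20⌋ = 7 → H; lat ⌊25.28/10⌋ = 2 → C.
Square: lon ⌊12.86/2⌋ = 6; lat ⌊5.28/1⌋ = 5.

HC65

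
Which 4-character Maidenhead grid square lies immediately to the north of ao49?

AP40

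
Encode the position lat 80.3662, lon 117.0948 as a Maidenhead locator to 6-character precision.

Shift to the Maidenhead origin (180°W, 90°S): lon 297.0948, lat 170.3662.
Field: lon ⌊297.0948/20⌋ = 14 → O; lat ⌊170.3662/10⌋ = 17 → R.
Square: lon ⌊17.0948/2⌋ = 8; lat ⌊0.3662/1⌋ = 0.
Subsquare: lon ⌊1.0948/0.0833333⌋ = 13 → n; lat ⌊0.3662/0.0416667⌋ = 8 → i.

OR80ni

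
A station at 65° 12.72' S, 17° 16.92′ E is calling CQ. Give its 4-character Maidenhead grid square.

JC84

Shift to the Maidenhead origin (180°W, 90°S): lon 197.28, lat 24.79.
Field: lon ⌊197.28/20⌋ = 9 → J; lat ⌊24.79/10⌋ = 2 → C.
Square: lon ⌊17.28/2⌋ = 8; lat ⌊4.79/1⌋ = 4.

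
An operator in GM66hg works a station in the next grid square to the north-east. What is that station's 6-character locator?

Longitude subsquare h = 7; +1 → 8 = i.
Latitude subsquare g = 6; +1 → 7 = h.

GM66ih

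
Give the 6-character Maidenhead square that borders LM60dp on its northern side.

Latitude subsquare p = 15; +1 → 16 = q.
The longitude characters are unchanged.

LM60dq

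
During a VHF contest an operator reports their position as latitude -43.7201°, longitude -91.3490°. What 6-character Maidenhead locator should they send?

Offset from 180°W / 90°S: lon 88.6510°, lat 46.2799°.
Field: 88.6510/20 → 4 → E, 46.2799/10 → 4 → E; chars EE.
Square: 8.6510/2 → 4, 6.2799/1 → 6; chars 46.
Subsquare: 0.6510/0.0833333 → 7 → h, 0.2799/0.0416667 → 6 → g; chars hg.

EE46hg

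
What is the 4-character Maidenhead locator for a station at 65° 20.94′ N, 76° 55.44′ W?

FP15

Shift to the Maidenhead origin (180°W, 90°S): lon 103.08, lat 155.35.
Field: 103.08/20 → 5 → F, 155.35/10 → 15 → P; chars FP.
Square: 3.08/2 → 1, 5.35/1 → 5; chars 15.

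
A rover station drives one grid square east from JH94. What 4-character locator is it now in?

KH04

Longitude square 9; +1 → 10, wraps to 0, carry into field.
Longitude field J = 9; +1 → 10 = K.
The latitude characters are unchanged.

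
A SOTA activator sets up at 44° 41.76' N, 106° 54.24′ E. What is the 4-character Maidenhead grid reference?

ON34

Offset from 180°W / 90°S: lon 286.90°, lat 134.70°.
Field: lon ⌊286.90/20⌋ = 14 → O; lat ⌊134.70/10⌋ = 13 → N.
Square: lon ⌊6.90/2⌋ = 3; lat ⌊4.70/1⌋ = 4.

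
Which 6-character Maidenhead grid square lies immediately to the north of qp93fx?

Latitude subsquare x = 23; +1 → 24, wraps to 0 = a, carry into square.
Latitude square 3; +1 → 4.
The longitude characters are unchanged.

QP94fa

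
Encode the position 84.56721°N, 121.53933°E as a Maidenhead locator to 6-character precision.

PR04sn

Add 180° to longitude and 90° to latitude: 301.5393, 174.5672.
Field: 301.5393/20 → 15 → P, 174.5672/10 → 17 → R; chars PR.
Square: 1.5393/2 → 0, 4.5672/1 → 4; chars 04.
Subsquare: 1.5393/0.0833333 → 18 → s, 0.5672/0.0416667 → 13 → n; chars sn.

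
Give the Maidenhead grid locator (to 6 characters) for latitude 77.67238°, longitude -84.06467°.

EQ77xq

Add 180° to longitude and 90° to latitude: 95.9353, 167.6724.
Field: 95.9353/20 → 4 → E, 167.6724/10 → 16 → Q; chars EQ.
Square: 15.9353/2 → 7, 7.6724/1 → 7; chars 77.
Subsquare: 1.9353/0.0833333 → 23 → x, 0.6724/0.0416667 → 16 → q; chars xq.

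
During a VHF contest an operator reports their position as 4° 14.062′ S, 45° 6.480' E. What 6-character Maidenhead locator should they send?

LI25ns

Offset from 180°W / 90°S: lon 225.1080°, lat 85.7656°.
Field: 225.1080/20 → 11 → L, 85.7656/10 → 8 → I; chars LI.
Square: 5.1080/2 → 2, 5.7656/1 → 5; chars 25.
Subsquare: 1.1080/0.0833333 → 13 → n, 0.7656/0.0416667 → 18 → s; chars ns.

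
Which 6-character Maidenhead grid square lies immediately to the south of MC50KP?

Latitude subsquare p = 15; −1 → 14 = o.
The longitude characters are unchanged.

MC50ko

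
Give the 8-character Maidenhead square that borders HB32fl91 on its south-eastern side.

Longitude extended square 9; +1 → 10, wraps to 0, carry into subsquare.
Longitude subsquare f = 5; +1 → 6 = g.
Latitude extended square 1; −1 → 0.

HB32gl00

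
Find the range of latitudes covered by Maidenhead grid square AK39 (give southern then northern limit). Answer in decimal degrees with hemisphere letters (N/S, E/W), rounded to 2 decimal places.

19.00° N, 20.00° N

Field A=0, K=10: +0·20° lon, +10·10° lat → SW at lon -180°, lat 10°.
Square 3, 9: +3·2° lon, +9·1° lat → SW at lon -174°, lat 19°.
Cell spans 2° lon × 1° lat.
south 19.00° N, north 20.00° N.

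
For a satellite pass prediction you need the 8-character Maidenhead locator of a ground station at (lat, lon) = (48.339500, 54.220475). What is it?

Offset from 180°W / 90°S: lon 234.22047°, lat 138.33950°.
Field: lon ⌊234.22047/20⌋ = 11 → L; lat ⌊138.33950/10⌋ = 13 → N.
Square: lon ⌊14.22047/2⌋ = 7; lat ⌊8.33950/1⌋ = 8.
Subsquare: lon ⌊0.22047/0.0833333⌋ = 2 → c; lat ⌊0.33950/0.0416667⌋ = 8 → i.
Extended square: lon ⌊0.05381/0.00833333⌋ = 6; lat ⌊0.00617/0.00416667⌋ = 1.

LN78ci61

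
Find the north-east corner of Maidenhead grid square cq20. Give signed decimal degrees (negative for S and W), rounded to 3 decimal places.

71.000, -134.000

Field C=2, Q=16: +2·20° lon, +16·10° lat → SW at lon -140°, lat 70°.
Square 2, 0: +2·2° lon, +0·1° lat → SW at lon -136°, lat 70°.
Cell spans 2° lon × 1° lat. NE corner is SW corner plus one full cell.
latitude 71.000, longitude -134.000.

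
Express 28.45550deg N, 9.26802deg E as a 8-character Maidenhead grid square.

JL48pk29

Add 180° to longitude and 90° to latitude: 189.26802, 118.45550.
Field: lon ⌊189.26802/20⌋ = 9 → J; lat ⌊118.45550/10⌋ = 11 → L.
Square: lon ⌊9.26802/2⌋ = 4; lat ⌊8.45550/1⌋ = 8.
Subsquare: lon ⌊1.26802/0.0833333⌋ = 15 → p; lat ⌊0.45550/0.0416667⌋ = 10 → k.
Extended square: lon ⌊0.01802/0.00833333⌋ = 2; lat ⌊0.03883/0.00416667⌋ = 9.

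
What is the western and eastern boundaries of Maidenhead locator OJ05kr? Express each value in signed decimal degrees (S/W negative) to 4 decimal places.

Field O=14, J=9: +14·20° lon, +9·10° lat → SW at lon 100°, lat 0°.
Square 0, 5: +0·2° lon, +5·1° lat → SW at lon 100°, lat 5°.
Subsquare k=10, r=17: +10·0.0833333° lon, +17·0.0416667° lat → SW at lon 100.833°, lat 5.70833°.
Cell spans 0.0833333° lon × 0.0416667° lat.
west 100.8333, east 100.9167.

100.8333, 100.9167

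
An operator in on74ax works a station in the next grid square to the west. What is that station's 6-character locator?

ON64xx

Longitude subsquare a = 0; −1 → -1, wraps to 23 = x, carry into square.
Longitude square 7; −1 → 6.
The latitude characters are unchanged.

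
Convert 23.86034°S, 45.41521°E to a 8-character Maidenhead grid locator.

Offset from 180°W / 90°S: lon 225.41521°, lat 66.13966°.
Field: lon ⌊225.41521/20⌋ = 11 → L; lat ⌊66.13966/10⌋ = 6 → G.
Square: lon ⌊5.41521/2⌋ = 2; lat ⌊6.13966/1⌋ = 6.
Subsquare: lon ⌊1.41521/0.0833333⌋ = 16 → q; lat ⌊0.13966/0.0416667⌋ = 3 → d.
Extended square: lon ⌊0.08188/0.00833333⌋ = 9; lat ⌊0.01466/0.00416667⌋ = 3.

LG26qd93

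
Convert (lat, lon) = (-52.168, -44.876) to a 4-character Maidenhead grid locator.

GD77

Add 180° to longitude and 90° to latitude: 135.12, 37.83.
Field: 135.12/20 → 6 → G, 37.83/10 → 3 → D; chars GD.
Square: 15.12/2 → 7, 7.83/1 → 7; chars 77.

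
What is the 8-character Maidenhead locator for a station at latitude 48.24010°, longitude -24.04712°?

HN78xf47

Offset from 180°W / 90°S: lon 155.95288°, lat 138.24010°.
Field: lon ⌊155.95288/20⌋ = 7 → H; lat ⌊138.24010/10⌋ = 13 → N.
Square: lon ⌊15.95288/2⌋ = 7; lat ⌊8.24010/1⌋ = 8.
Subsquare: lon ⌊1.95288/0.0833333⌋ = 23 → x; lat ⌊0.24010/0.0416667⌋ = 5 → f.
Extended square: lon ⌊0.03621/0.00833333⌋ = 4; lat ⌊0.03177/0.00416667⌋ = 7.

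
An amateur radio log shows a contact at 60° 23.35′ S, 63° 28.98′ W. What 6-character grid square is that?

FC89go

Offset from 180°W / 90°S: lon 116.5170°, lat 29.6108°.
Field (20°×10°, letters A–R): lon ⌊116.5170/20⌋ = 5 → F; lat ⌊29.6108/10⌋ = 2 → C.
Square (2°×1°, digits 0–9): lon ⌊16.5170/2⌋ = 8; lat ⌊9.6108/1⌋ = 9.
Subsquare (5′×2.5′, letters a–x): lon ⌊0.5170/0.0833333⌋ = 6 → g; lat ⌊0.6108/0.0416667⌋ = 14 → o.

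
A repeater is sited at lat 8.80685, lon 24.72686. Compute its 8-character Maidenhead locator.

KJ28it73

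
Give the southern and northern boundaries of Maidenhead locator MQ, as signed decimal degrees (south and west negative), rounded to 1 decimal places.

70.0, 80.0

Field M=12, Q=16: +12·20° lon, +16·10° lat → SW at lon 60°, lat 70°.
Cell spans 20° lon × 10° lat.
south 70.0, north 80.0.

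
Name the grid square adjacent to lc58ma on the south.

Latitude subsquare a = 0; −1 → -1, wraps to 23 = x, carry into square.
Latitude square 8; −1 → 7.
The longitude characters are unchanged.

LC57mx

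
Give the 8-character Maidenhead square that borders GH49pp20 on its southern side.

Latitude extended square 0; −1 → -1, wraps to 9, carry into subsquare.
Latitude subsquare p = 15; −1 → 14 = o.
The longitude characters are unchanged.

GH49po29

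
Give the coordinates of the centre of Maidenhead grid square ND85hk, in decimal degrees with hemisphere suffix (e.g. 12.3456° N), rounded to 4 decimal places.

Field N=13, D=3: +13·20° lon, +3·10° lat → SW at lon 80°, lat -60°.
Square 8, 5: +8·2° lon, +5·1° lat → SW at lon 96°, lat -55°.
Subsquare h=7, k=10: +7·0.0833333° lon, +10·0.0416667° lat → SW at lon 96.5833°, lat -54.5833°.
Cell spans 0.0833333° lon × 0.0416667° lat. Centre is SW corner plus half of each.
latitude 54.5625° S, longitude 96.6250° E.

54.5625° S, 96.6250° E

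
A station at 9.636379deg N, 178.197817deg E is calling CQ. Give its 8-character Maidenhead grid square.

RJ99cp32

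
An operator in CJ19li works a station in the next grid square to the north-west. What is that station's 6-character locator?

CJ19kj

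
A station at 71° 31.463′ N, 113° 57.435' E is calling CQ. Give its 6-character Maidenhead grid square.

OQ61xm

Add 180° to longitude and 90° to latitude: 293.9572, 161.5244.
Field (20°×10°, letters A–R): lon ⌊293.9572/20⌋ = 14 → O; lat ⌊161.5244/10⌋ = 16 → Q.
Square (2°×1°, digits 0–9): lon ⌊13.9572/2⌋ = 6; lat ⌊1.5244/1⌋ = 1.
Subsquare (5′×2.5′, letters a–x): lon ⌊1.9572/0.0833333⌋ = 23 → x; lat ⌊0.5244/0.0416667⌋ = 12 → m.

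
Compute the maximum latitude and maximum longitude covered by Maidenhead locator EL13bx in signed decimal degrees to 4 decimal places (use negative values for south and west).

24.0000, -97.8333

Field E=4, L=11: +4·20° lon, +11·10° lat → SW at lon -100°, lat 20°.
Square 1, 3: +1·2° lon, +3·1° lat → SW at lon -98°, lat 23°.
Subsquare b=1, x=23: +1·0.0833333° lon, +23·0.0416667° lat → SW at lon -97.9167°, lat 23.9583°.
Cell spans 0.0833333° lon × 0.0416667° lat. NE corner is SW corner plus one full cell.
latitude 24.0000, longitude -97.8333.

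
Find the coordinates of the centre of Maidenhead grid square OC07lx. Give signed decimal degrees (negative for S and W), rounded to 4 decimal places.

Field O=14, C=2: +14·20° lon, +2·10° lat → SW at lon 100°, lat -70°.
Square 0, 7: +0·2° lon, +7·1° lat → SW at lon 100°, lat -63°.
Subsquare l=11, x=23: +11·0.0833333° lon, +23·0.0416667° lat → SW at lon 100.917°, lat -62.0417°.
Cell spans 0.0833333° lon × 0.0416667° lat. Centre is SW corner plus half of each.
latitude -62.0208, longitude 100.9583.

-62.0208, 100.9583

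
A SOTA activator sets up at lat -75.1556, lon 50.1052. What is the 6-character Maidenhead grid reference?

LB54bu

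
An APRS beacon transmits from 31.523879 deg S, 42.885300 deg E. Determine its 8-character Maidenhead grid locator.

Add 180° to longitude and 90° to latitude: 222.88530, 58.47612.
Field: 222.88530/20 → 11 → L, 58.47612/10 → 5 → F; chars LF.
Square: 2.88530/2 → 1, 8.47612/1 → 8; chars 18.
Subsquare: 0.88530/0.0833333 → 10 → k, 0.47612/0.0416667 → 11 → l; chars kl.
Extended square: 0.05197/0.00833333 → 6, 0.01779/0.00416667 → 4; chars 64.

LF18kl64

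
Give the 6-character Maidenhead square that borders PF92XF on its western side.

Longitude subsquare x = 23; −1 → 22 = w.
The latitude characters are unchanged.

PF92wf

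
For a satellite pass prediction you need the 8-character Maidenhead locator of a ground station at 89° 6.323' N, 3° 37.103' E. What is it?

Offset from 180°W / 90°S: lon 183.61838°, lat 179.10538°.
Field: lon ⌊183.61838/20⌋ = 9 → J; lat ⌊179.10538/10⌋ = 17 → R.
Square: lon ⌊3.61838/2⌋ = 1; lat ⌊9.10538/1⌋ = 9.
Subsquare: lon ⌊1.61838/0.0833333⌋ = 19 → t; lat ⌊0.10538/0.0416667⌋ = 2 → c.
Extended square: lon ⌊0.03505/0.00833333⌋ = 4; lat ⌊0.02205/0.00416667⌋ = 5.

JR19tc45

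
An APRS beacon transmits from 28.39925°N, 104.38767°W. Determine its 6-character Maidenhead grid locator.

Offset from 180°W / 90°S: lon 75.6123°, lat 118.3992°.
Field: 75.6123/20 → 3 → D, 118.3992/10 → 11 → L; chars DL.
Square: 15.6123/2 → 7, 8.3992/1 → 8; chars 78.
Subsquare: 1.6123/0.0833333 → 19 → t, 0.3992/0.0416667 → 9 → j; chars tj.

DL78tj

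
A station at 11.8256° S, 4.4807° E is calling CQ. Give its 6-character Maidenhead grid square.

JH28fe

Offset from 180°W / 90°S: lon 184.4807°, lat 78.1744°.
Field: lon ⌊184.4807/20⌋ = 9 → J; lat ⌊78.1744/10⌋ = 7 → H.
Square: lon ⌊4.4807/2⌋ = 2; lat ⌊8.1744/1⌋ = 8.
Subsquare: lon ⌊0.4807/0.0833333⌋ = 5 → f; lat ⌊0.1744/0.0416667⌋ = 4 → e.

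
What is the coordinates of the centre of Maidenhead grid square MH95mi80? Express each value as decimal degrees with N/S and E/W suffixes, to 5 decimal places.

14.66458° S, 79.07083° E

Field M=12, H=7: +12·20° lon, +7·10° lat → SW at lon 60°, lat -20°.
Square 9, 5: +9·2° lon, +5·1° lat → SW at lon 78°, lat -15°.
Subsquare m=12, i=8: +12·0.0833333° lon, +8·0.0416667° lat → SW at lon 79°, lat -14.6667°.
Extended square 8, 0: +8·0.00833333° lon, +0·0.00416667° lat → SW at lon 79.0667°, lat -14.6667°.
Cell spans 0.00833333° lon × 0.00416667° lat. Centre is SW corner plus half of each.
latitude 14.66458° S, longitude 79.07083° E.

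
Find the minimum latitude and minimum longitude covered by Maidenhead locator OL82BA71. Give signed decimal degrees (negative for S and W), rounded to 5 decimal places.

Field O=14, L=11: +14·20° lon, +11·10° lat → SW at lon 100°, lat 20°.
Square 8, 2: +8·2° lon, +2·1° lat → SW at lon 116°, lat 22°.
Subsquare b=1, a=0: +1·0.0833333° lon, +0·0.0416667° lat → SW at lon 116.083°, lat 22°.
Extended square 7, 1: +7·0.00833333° lon, +1·0.00416667° lat → SW at lon 116.142°, lat 22.0042°.
latitude 22.00417, longitude 116.14167.

22.00417, 116.14167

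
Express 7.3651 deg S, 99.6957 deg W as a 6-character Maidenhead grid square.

EI02dp

Add 180° to longitude and 90° to latitude: 80.3043, 82.6349.
Field: 80.3043/20 → 4 → E, 82.6349/10 → 8 → I; chars EI.
Square: 0.3043/2 → 0, 2.6349/1 → 2; chars 02.
Subsquare: 0.3043/0.0833333 → 3 → d, 0.6349/0.0416667 → 15 → p; chars dp.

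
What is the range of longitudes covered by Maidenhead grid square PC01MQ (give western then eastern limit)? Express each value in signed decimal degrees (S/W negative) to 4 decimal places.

121.0000, 121.0833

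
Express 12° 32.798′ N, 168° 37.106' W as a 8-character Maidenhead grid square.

AK52qn51

Shift to the Maidenhead origin (180°W, 90°S): lon 11.38157, lat 102.54663.
Field: 11.38157/20 → 0 → A, 102.54663/10 → 10 → K; chars AK.
Square: 11.38157/2 → 5, 2.54663/1 → 2; chars 52.
Subsquare: 1.38157/0.0833333 → 16 → q, 0.54663/0.0416667 → 13 → n; chars qn.
Extended square: 0.04823/0.00833333 → 5, 0.00497/0.00416667 → 1; chars 51.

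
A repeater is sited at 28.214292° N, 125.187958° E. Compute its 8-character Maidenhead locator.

PL28of21

Add 180° to longitude and 90° to latitude: 305.18796, 118.21429.
Field (20°×10°, letters A–R): 305.18796/20 → 15 → P, 118.21429/10 → 11 → L; chars PL.
Square (2°×1°, digits 0–9): 5.18796/2 → 2, 8.21429/1 → 8; chars 28.
Subsquare (5′×2.5′, letters a–x): 1.18796/0.0833333 → 14 → o, 0.21429/0.0416667 → 5 → f; chars of.
Extended square (30″×15″, digits 0–9): 0.02129/0.00833333 → 2, 0.00596/0.00416667 → 1; chars 21.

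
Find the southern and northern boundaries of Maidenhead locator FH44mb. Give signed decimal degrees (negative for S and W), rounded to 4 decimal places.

-15.9583, -15.9167

Field F=5, H=7: +5·20° lon, +7·10° lat → SW at lon -80°, lat -20°.
Square 4, 4: +4·2° lon, +4·1° lat → SW at lon -72°, lat -16°.
Subsquare m=12, b=1: +12·0.0833333° lon, +1·0.0416667° lat → SW at lon -71°, lat -15.9583°.
Cell spans 0.0833333° lon × 0.0416667° lat.
south -15.9583, north -15.9167.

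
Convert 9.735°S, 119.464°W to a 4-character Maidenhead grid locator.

DI00

Add 180° to longitude and 90° to latitude: 60.54, 80.27.
Field: 60.54/20 → 3 → D, 80.27/10 → 8 → I; chars DI.
Square: 0.54/2 → 0, 0.27/1 → 0; chars 00.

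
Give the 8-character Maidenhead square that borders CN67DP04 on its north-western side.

CN67cp95

Longitude extended square 0; −1 → -1, wraps to 9, carry into subsquare.
Longitude subsquare d = 3; −1 → 2 = c.
Latitude extended square 4; +1 → 5.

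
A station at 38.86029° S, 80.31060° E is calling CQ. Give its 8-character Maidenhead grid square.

Add 180° to longitude and 90° to latitude: 260.31060, 51.13971.
Field: lon ⌊260.31060/20⌋ = 13 → N; lat ⌊51.13971/10⌋ = 5 → F.
Square: lon ⌊0.31060/2⌋ = 0; lat ⌊1.13971/1⌋ = 1.
Subsquare: lon ⌊0.31060/0.0833333⌋ = 3 → d; lat ⌊0.13971/0.0416667⌋ = 3 → d.
Extended square: lon ⌊0.06060/0.00833333⌋ = 7; lat ⌊0.01471/0.00416667⌋ = 3.

NF01dd73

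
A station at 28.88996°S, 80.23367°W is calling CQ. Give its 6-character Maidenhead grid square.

EG91vc

Add 180° to longitude and 90° to latitude: 99.7663, 61.1100.
Field: lon ⌊99.7663/20⌋ = 4 → E; lat ⌊61.1100/10⌋ = 6 → G.
Square: lon ⌊19.7663/2⌋ = 9; lat ⌊1.1100/1⌋ = 1.
Subsquare: lon ⌊1.7663/0.0833333⌋ = 21 → v; lat ⌊0.1100/0.0416667⌋ = 2 → c.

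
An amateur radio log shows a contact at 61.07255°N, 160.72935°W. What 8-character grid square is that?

AP91pb27

Shift to the Maidenhead origin (180°W, 90°S): lon 19.27065, lat 151.07255.
Field: lon ⌊19.27065/20⌋ = 0 → A; lat ⌊151.07255/10⌋ = 15 → P.
Square: lon ⌊19.27065/2⌋ = 9; lat ⌊1.07255/1⌋ = 1.
Subsquare: lon ⌊1.27065/0.0833333⌋ = 15 → p; lat ⌊0.07255/0.0416667⌋ = 1 → b.
Extended square: lon ⌊0.02065/0.00833333⌋ = 2; lat ⌊0.03088/0.00416667⌋ = 7.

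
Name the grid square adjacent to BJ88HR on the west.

BJ88gr

Longitude subsquare h = 7; −1 → 6 = g.
The latitude characters are unchanged.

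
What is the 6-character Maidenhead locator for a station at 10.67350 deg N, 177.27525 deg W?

AK10iq

Shift to the Maidenhead origin (180°W, 90°S): lon 2.7248, lat 100.6735.
Field (20°×10°, letters A–R): 2.7248/20 → 0 → A, 100.6735/10 → 10 → K; chars AK.
Square (2°×1°, digits 0–9): 2.7248/2 → 1, 0.6735/1 → 0; chars 10.
Subsquare (5′×2.5′, letters a–x): 0.7248/0.0833333 → 8 → i, 0.6735/0.0416667 → 16 → q; chars iq.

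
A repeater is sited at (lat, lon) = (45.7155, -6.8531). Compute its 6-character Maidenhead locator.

Add 180° to longitude and 90° to latitude: 173.1469, 135.7155.
Field: lon ⌊173.1469/20⌋ = 8 → I; lat ⌊135.7155/10⌋ = 13 → N.
Square: lon ⌊13.1469/2⌋ = 6; lat ⌊5.7155/1⌋ = 5.
Subsquare: lon ⌊1.1469/0.0833333⌋ = 13 → n; lat ⌊0.7155/0.0416667⌋ = 17 → r.

IN65nr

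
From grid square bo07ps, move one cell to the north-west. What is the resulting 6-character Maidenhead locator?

BO07ot

Longitude subsquare p = 15; −1 → 14 = o.
Latitude subsquare s = 18; +1 → 19 = t.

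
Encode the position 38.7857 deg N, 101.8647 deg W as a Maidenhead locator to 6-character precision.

DM98bs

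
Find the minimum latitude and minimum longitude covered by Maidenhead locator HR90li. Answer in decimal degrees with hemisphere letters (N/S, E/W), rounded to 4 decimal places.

80.3333° N, 21.0833° W

Field H=7, R=17: +7·20° lon, +17·10° lat → SW at lon -40°, lat 80°.
Square 9, 0: +9·2° lon, +0·1° lat → SW at lon -22°, lat 80°.
Subsquare l=11, i=8: +11·0.0833333° lon, +8·0.0416667° lat → SW at lon -21.0833°, lat 80.3333°.
latitude 80.3333° N, longitude 21.0833° W.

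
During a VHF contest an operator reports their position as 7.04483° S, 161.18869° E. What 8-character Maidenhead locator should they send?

RI02ow29

Add 180° to longitude and 90° to latitude: 341.18869, 82.95517.
Field: lon ⌊341.18869/20⌋ = 17 → R; lat ⌊82.95517/10⌋ = 8 → I.
Square: lon ⌊1.18869/2⌋ = 0; lat ⌊2.95517/1⌋ = 2.
Subsquare: lon ⌊1.18869/0.0833333⌋ = 14 → o; lat ⌊0.95517/0.0416667⌋ = 22 → w.
Extended square: lon ⌊0.02202/0.00833333⌋ = 2; lat ⌊0.03850/0.00416667⌋ = 9.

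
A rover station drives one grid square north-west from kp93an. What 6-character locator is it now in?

Longitude subsquare a = 0; −1 → -1, wraps to 23 = x, carry into square.
Longitude square 9; −1 → 8.
Latitude subsquare n = 13; +1 → 14 = o.

KP83xo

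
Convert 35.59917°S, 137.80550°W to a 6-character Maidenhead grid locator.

CF14cj

Offset from 180°W / 90°S: lon 42.1945°, lat 54.4008°.
Field: lon ⌊42.1945/20⌋ = 2 → C; lat ⌊54.4008/10⌋ = 5 → F.
Square: lon ⌊2.1945/2⌋ = 1; lat ⌊4.4008/1⌋ = 4.
Subsquare: lon ⌊0.1945/0.0833333⌋ = 2 → c; lat ⌊0.4008/0.0416667⌋ = 9 → j.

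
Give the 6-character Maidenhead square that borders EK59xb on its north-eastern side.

EK69ac

Longitude subsquare x = 23; +1 → 24, wraps to 0 = a, carry into square.
Longitude square 5; +1 → 6.
Latitude subsquare b = 1; +1 → 2 = c.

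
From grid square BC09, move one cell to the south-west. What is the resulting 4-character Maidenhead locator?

Longitude square 0; −1 → -1, wraps to 9, carry into field.
Longitude field B = 1; −1 → 0 = A.
Latitude square 9; −1 → 8.

AC98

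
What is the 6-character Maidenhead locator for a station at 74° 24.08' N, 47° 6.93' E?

LQ34nj

Add 180° to longitude and 90° to latitude: 227.1155, 164.4013.
Field: 227.1155/20 → 11 → L, 164.4013/10 → 16 → Q; chars LQ.
Square: 7.1155/2 → 3, 4.4013/1 → 4; chars 34.
Subsquare: 1.1155/0.0833333 → 13 → n, 0.4013/0.0416667 → 9 → j; chars nj.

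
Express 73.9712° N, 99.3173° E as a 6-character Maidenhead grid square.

NQ93px

Shift to the Maidenhead origin (180°W, 90°S): lon 279.3173, lat 163.9712.
Field (20°×10°, letters A–R): 279.3173/20 → 13 → N, 163.9712/10 → 16 → Q; chars NQ.
Square (2°×1°, digits 0–9): 19.3173/2 → 9, 3.9712/1 → 3; chars 93.
Subsquare (5′×2.5′, letters a–x): 1.3173/0.0833333 → 15 → p, 0.9712/0.0416667 → 23 → x; chars px.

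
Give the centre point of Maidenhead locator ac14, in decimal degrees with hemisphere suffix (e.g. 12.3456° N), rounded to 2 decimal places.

65.50° S, 177.00° W

Field A=0, C=2: +0·20° lon, +2·10° lat → SW at lon -180°, lat -70°.
Square 1, 4: +1·2° lon, +4·1° lat → SW at lon -178°, lat -66°.
Cell spans 2° lon × 1° lat. Centre is SW corner plus half of each.
latitude 65.50° S, longitude 177.00° W.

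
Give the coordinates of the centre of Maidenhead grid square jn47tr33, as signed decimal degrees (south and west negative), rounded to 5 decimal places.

47.72292, 9.61250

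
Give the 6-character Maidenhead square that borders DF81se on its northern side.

Latitude subsquare e = 4; +1 → 5 = f.
The longitude characters are unchanged.

DF81sf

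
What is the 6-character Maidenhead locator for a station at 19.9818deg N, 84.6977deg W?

EK79px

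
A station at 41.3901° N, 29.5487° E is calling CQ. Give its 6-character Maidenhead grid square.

Add 180° to longitude and 90° to latitude: 209.5487, 131.3901.
Field (20°×10°, letters A–R): lon ⌊209.5487/20⌋ = 10 → K; lat ⌊131.3901/10⌋ = 13 → N.
Square (2°×1°, digits 0–9): lon ⌊9.5487/2⌋ = 4; lat ⌊1.3901/1⌋ = 1.
Subsquare (5′×2.5′, letters a–x): lon ⌊1.5487/0.0833333⌋ = 18 → s; lat ⌊0.3901/0.0416667⌋ = 9 → j.

KN41sj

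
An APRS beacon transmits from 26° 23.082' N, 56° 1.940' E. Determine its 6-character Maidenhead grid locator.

LL86aj

Offset from 180°W / 90°S: lon 236.0323°, lat 116.3847°.
Field: 236.0323/20 → 11 → L, 116.3847/10 → 11 → L; chars LL.
Square: 16.0323/2 → 8, 6.3847/1 → 6; chars 86.
Subsquare: 0.0323/0.0833333 → 0 → a, 0.3847/0.0416667 → 9 → j; chars aj.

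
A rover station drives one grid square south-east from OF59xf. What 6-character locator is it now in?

OF69ae

Longitude subsquare x = 23; +1 → 24, wraps to 0 = a, carry into square.
Longitude square 5; +1 → 6.
Latitude subsquare f = 5; −1 → 4 = e.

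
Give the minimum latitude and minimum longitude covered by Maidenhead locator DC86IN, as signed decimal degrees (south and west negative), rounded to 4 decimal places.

Field D=3, C=2: +3·20° lon, +2·10° lat → SW at lon -120°, lat -70°.
Square 8, 6: +8·2° lon, +6·1° lat → SW at lon -104°, lat -64°.
Subsquare i=8, n=13: +8·0.0833333° lon, +13·0.0416667° lat → SW at lon -103.333°, lat -63.4583°.
latitude -63.4583, longitude -103.3333.

-63.4583, -103.3333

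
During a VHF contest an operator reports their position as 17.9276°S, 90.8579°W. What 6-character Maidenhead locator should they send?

Offset from 180°W / 90°S: lon 89.1421°, lat 72.0724°.
Field (20°×10°, letters A–R): lon ⌊89.1421/20⌋ = 4 → E; lat ⌊72.0724/10⌋ = 7 → H.
Square (2°×1°, digits 0–9): lon ⌊9.1421/2⌋ = 4; lat ⌊2.0724/1⌋ = 2.
Subsquare (5′×2.5′, letters a–x): lon ⌊1.1421/0.0833333⌋ = 13 → n; lat ⌊0.0724/0.0416667⌋ = 1 → b.

EH42nb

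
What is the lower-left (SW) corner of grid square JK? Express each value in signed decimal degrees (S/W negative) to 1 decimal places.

Field J=9, K=10: +9·20° lon, +10·10° lat → SW at lon 0°, lat 10°.
latitude 10.0, longitude 0.0.

10.0, 0.0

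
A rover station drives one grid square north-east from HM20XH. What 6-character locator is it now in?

HM30ai

Longitude subsquare x = 23; +1 → 24, wraps to 0 = a, carry into square.
Longitude square 2; +1 → 3.
Latitude subsquare h = 7; +1 → 8 = i.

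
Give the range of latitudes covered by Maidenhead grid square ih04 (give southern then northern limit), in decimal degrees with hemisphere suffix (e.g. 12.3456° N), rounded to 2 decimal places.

Field I=8, H=7: +8·20° lon, +7·10° lat → SW at lon -20°, lat -20°.
Square 0, 4: +0·2° lon, +4·1° lat → SW at lon -20°, lat -16°.
Cell spans 2° lon × 1° lat.
south 16.00° S, north 15.00° S.

16.00° S, 15.00° S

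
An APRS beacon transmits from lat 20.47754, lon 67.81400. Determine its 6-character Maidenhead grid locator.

ML30vl

Add 180° to longitude and 90° to latitude: 247.8140, 110.4775.
Field: lon ⌊247.8140/20⌋ = 12 → M; lat ⌊110.4775/10⌋ = 11 → L.
Square: lon ⌊7.8140/2⌋ = 3; lat ⌊0.4775/1⌋ = 0.
Subsquare: lon ⌊1.8140/0.0833333⌋ = 21 → v; lat ⌊0.4775/0.0416667⌋ = 11 → l.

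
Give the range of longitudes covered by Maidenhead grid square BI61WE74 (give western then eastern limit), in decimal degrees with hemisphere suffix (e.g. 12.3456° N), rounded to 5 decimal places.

146.10833° W, 146.10000° W

Field B=1, I=8: +1·20° lon, +8·10° lat → SW at lon -160°, lat -10°.
Square 6, 1: +6·2° lon, +1·1° lat → SW at lon -148°, lat -9°.
Subsquare w=22, e=4: +22·0.0833333° lon, +4·0.0416667° lat → SW at lon -146.167°, lat -8.83333°.
Extended square 7, 4: +7·0.00833333° lon, +4·0.00416667° lat → SW at lon -146.108°, lat -8.81667°.
Cell spans 0.00833333° lon × 0.00416667° lat.
west 146.10833° W, east 146.10000° W.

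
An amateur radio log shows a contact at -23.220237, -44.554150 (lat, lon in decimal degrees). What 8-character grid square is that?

GG76rs37

Offset from 180°W / 90°S: lon 135.44585°, lat 66.77976°.
Field: lon ⌊135.44585/20⌋ = 6 → G; lat ⌊66.77976/10⌋ = 6 → G.
Square: lon ⌊15.44585/2⌋ = 7; lat ⌊6.77976/1⌋ = 6.
Subsquare: lon ⌊1.44585/0.0833333⌋ = 17 → r; lat ⌊0.77976/0.0416667⌋ = 18 → s.
Extended square: lon ⌊0.02918/0.00833333⌋ = 3; lat ⌊0.02976/0.00416667⌋ = 7.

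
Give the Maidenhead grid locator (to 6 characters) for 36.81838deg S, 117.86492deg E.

OF83we

Add 180° to longitude and 90° to latitude: 297.8649, 53.1816.
Field (20°×10°, letters A–R): lon ⌊297.8649/20⌋ = 14 → O; lat ⌊53.1816/10⌋ = 5 → F.
Square (2°×1°, digits 0–9): lon ⌊17.8649/2⌋ = 8; lat ⌊3.1816/1⌋ = 3.
Subsquare (5′×2.5′, letters a–x): lon ⌊1.8649/0.0833333⌋ = 22 → w; lat ⌊0.1816/0.0416667⌋ = 4 → e.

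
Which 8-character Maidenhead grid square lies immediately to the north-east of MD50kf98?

MD50lf09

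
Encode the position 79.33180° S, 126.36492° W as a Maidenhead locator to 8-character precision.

CB60tq60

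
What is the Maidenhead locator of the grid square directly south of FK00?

Latitude square 0; −1 → -1, wraps to 9, carry into field.
Latitude field K = 10; −1 → 9 = J.
The longitude characters are unchanged.

FJ09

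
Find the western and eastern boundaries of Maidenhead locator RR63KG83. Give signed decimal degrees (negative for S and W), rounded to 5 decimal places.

172.90000, 172.90833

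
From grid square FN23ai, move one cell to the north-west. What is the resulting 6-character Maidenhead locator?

Longitude subsquare a = 0; −1 → -1, wraps to 23 = x, carry into square.
Longitude square 2; −1 → 1.
Latitude subsquare i = 8; +1 → 9 = j.

FN13xj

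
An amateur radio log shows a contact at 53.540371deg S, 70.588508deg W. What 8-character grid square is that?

Shift to the Maidenhead origin (180°W, 90°S): lon 109.41149, lat 36.45963.
Field (20°×10°, letters A–R): lon ⌊109.41149/20⌋ = 5 → F; lat ⌊36.45963/10⌋ = 3 → D.
Square (2°×1°, digits 0–9): lon ⌊9.41149/2⌋ = 4; lat ⌊6.45963/1⌋ = 6.
Subsquare (5′×2.5′, letters a–x): lon ⌊1.41149/0.0833333⌋ = 16 → q; lat ⌊0.45963/0.0416667⌋ = 11 → l.
Extended square (30″×15″, digits 0–9): lon ⌊0.07816/0.00833333⌋ = 9; lat ⌊0.00130/0.00416667⌋ = 0.

FD46ql90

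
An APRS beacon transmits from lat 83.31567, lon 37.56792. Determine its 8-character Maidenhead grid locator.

KR83sh85

Shift to the Maidenhead origin (180°W, 90°S): lon 217.56792, lat 173.31567.
Field: lon ⌊217.56792/20⌋ = 10 → K; lat ⌊173.31567/10⌋ = 17 → R.
Square: lon ⌊17.56792/2⌋ = 8; lat ⌊3.31567/1⌋ = 3.
Subsquare: lon ⌊1.56792/0.0833333⌋ = 18 → s; lat ⌊0.31567/0.0416667⌋ = 7 → h.
Extended square: lon ⌊0.06792/0.00833333⌋ = 8; lat ⌊0.02400/0.00416667⌋ = 5.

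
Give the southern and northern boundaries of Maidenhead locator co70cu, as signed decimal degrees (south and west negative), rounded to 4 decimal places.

Field C=2, O=14: +2·20° lon, +14·10° lat → SW at lon -140°, lat 50°.
Square 7, 0: +7·2° lon, +0·1° lat → SW at lon -126°, lat 50°.
Subsquare c=2, u=20: +2·0.0833333° lon, +20·0.0416667° lat → SW at lon -125.833°, lat 50.8333°.
Cell spans 0.0833333° lon × 0.0416667° lat.
south 50.8333, north 50.8750.

50.8333, 50.8750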